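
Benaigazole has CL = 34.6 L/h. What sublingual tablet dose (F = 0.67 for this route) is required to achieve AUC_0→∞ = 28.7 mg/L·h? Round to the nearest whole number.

Dose = 1482 mg

Dose = CL × AUC_0→∞ / F
     = 34.6 × 28.7 / 0.67 = 1482.12 mg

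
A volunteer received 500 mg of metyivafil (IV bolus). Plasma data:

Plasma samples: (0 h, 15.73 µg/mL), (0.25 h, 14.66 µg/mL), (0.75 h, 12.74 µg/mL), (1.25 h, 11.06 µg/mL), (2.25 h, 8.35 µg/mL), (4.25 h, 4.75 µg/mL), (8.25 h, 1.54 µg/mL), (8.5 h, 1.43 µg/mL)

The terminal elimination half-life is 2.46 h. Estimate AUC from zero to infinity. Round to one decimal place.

AUC = 57.4 µg/mL·h

Trapezoidal AUC_0→8.5:
  [0→0.25]: (15.73+14.66)/2 × 0.25 = 3.79875
  [0.25→0.75]: (14.66+12.74)/2 × 0.5 = 6.85
  [0.75→1.25]: (12.74+11.06)/2 × 0.5 = 5.95
  [1.25→2.25]: (11.06+8.35)/2 × 1 = 9.705
  [2.25→4.25]: (8.35+4.75)/2 × 2 = 13.1
  [4.25→8.25]: (4.75+1.54)/2 × 4 = 12.58
  [8.25→8.5]: (1.54+1.43)/2 × 0.25 = 0.37125
  Sum = 52.355 µg/mL·h
k_e = ln2 / t½ = 0.693147 / 2.46 = 0.2818 h^-1
Extrapolated tail: C_last / k_e = 1.43 / 0.2818 = 5.075
AUC_0→∞ = 52.355 + 5.075 = 57.43 µg/mL·h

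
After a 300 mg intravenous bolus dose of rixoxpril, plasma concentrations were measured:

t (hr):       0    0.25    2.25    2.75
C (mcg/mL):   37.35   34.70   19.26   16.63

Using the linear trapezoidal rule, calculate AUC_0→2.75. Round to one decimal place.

Trapezoidal AUC_0→2.75:
  [0→0.25]: (37.35+34.70)/2 × 0.25 = 9.00625
  [0.25→2.25]: (34.70+19.26)/2 × 2 = 53.96
  [2.25→2.75]: (19.26+16.63)/2 × 0.5 = 8.9725
  Sum = 71.93875 mcg/mL·hr

AUC = 71.9 mcg/mL·hr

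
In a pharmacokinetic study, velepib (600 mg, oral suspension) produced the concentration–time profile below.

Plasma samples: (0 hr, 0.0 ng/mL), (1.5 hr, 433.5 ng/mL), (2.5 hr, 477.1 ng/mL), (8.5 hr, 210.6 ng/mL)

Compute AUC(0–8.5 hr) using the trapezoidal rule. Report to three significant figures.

AUC = 2840 ng/mL·hr

Trapezoidal AUC_0→8.5:
  [0→1.5]: (0.0+433.5)/2 × 1.5 = 325.125
  [1.5→2.5]: (433.5+477.1)/2 × 1 = 455.3
  [2.5→8.5]: (477.1+210.6)/2 × 6 = 2063.1
  Sum = 2843.525 ng/mL·hr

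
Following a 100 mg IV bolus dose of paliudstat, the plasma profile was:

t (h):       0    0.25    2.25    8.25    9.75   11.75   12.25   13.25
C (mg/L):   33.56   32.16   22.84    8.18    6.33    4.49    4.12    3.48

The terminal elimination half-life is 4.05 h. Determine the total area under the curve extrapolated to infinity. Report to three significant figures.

Trapezoidal AUC_0→13.25:
  [0→0.25]: (33.56+32.16)/2 × 0.25 = 8.215
  [0.25→2.25]: (32.16+22.84)/2 × 2 = 55.0
  [2.25→8.25]: (22.84+8.18)/2 × 6 = 93.06
  [8.25→9.75]: (8.18+6.33)/2 × 1.5 = 10.8825
  [9.75→11.75]: (6.33+4.49)/2 × 2 = 10.82
  [11.75→12.25]: (4.49+4.12)/2 × 0.5 = 2.1525
  [12.25→13.25]: (4.12+3.48)/2 × 1 = 3.8
  Sum = 183.93 mg/L·h
k_e = ln2 / t½ = 0.693147 / 4.05 = 0.1711 h^-1
Extrapolated tail: C_last / k_e = 3.48 / 0.1711 = 20.339
AUC_0→∞ = 183.93 + 20.339 = 204.269 mg/L·h

AUC = 204 mg/L·h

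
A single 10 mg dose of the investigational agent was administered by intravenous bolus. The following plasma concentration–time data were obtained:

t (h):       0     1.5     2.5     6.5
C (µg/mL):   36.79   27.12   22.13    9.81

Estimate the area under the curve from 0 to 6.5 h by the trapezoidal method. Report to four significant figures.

Trapezoidal AUC_0→6.5:
  [0→1.5]: (36.79+27.12)/2 × 1.5 = 47.9325
  [1.5→2.5]: (27.12+22.13)/2 × 1 = 24.625
  [2.5→6.5]: (22.13+9.81)/2 × 4 = 63.88
  Sum = 136.4375 µg/mL·h

AUC = 136.4 µg/mL·h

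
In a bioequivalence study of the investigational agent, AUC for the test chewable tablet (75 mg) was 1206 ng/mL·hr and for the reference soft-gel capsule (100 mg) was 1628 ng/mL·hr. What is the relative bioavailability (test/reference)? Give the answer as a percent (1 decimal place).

F_rel = (AUC_test/D_test) / (AUC_ref/D_ref)
      = (1206/75) / (1628/100)
      = 16.08 / 16.28 = 0.9877 = 98.77%

F_rel = 98.8%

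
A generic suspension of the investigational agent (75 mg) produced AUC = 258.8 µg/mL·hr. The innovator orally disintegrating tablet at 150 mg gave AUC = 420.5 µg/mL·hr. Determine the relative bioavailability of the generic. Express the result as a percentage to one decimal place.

F_rel = (AUC_test/D_test) / (AUC_ref/D_ref)
      = (258.8/75) / (420.5/150)
      = 3.45067 / 2.80333 = 1.2309 = 123.09%

F_rel = 123.1%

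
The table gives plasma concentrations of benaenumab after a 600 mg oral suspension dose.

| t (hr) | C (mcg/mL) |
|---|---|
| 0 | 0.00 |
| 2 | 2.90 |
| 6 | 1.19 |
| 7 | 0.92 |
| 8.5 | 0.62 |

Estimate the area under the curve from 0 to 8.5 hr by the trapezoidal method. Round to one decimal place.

Trapezoidal AUC_0→8.5:
  [0→2]: (0.00+2.90)/2 × 2 = 2.9
  [2→6]: (2.90+1.19)/2 × 4 = 8.18
  [6→7]: (1.19+0.92)/2 × 1 = 1.055
  [7→8.5]: (0.92+0.62)/2 × 1.5 = 1.155
  Sum = 13.29 mcg/mL·hr

AUC = 13.3 mcg/mL·hr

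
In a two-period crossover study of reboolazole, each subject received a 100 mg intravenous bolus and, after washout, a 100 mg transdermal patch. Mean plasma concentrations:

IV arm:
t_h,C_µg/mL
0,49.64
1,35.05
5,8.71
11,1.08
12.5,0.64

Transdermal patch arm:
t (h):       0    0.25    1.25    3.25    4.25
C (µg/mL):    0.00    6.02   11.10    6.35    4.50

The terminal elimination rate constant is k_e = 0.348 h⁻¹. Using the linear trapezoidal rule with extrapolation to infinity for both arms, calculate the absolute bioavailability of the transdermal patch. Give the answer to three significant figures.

Trapezoidal AUC_0→12.5 (IV):
  [0→1]: (49.64+35.05)/2 × 1 = 42.345
  [1→5]: (35.05+8.71)/2 × 4 = 87.52
  [5→11]: (8.71+1.08)/2 × 6 = 29.37
  [11→12.5]: (1.08+0.64)/2 × 1.5 = 1.29
  Sum = 160.525 µg/mL·h
IV tail: 0.64/0.348 = 1.839; AUC_iv,0→∞ = 160.525 + 1.839 = 162.364 µg/mL·h
Trapezoidal AUC_0→4.25 (transdermal patch):
  [0→0.25]: (0.00+6.02)/2 × 0.25 = 0.7525
  [0.25→1.25]: (6.02+11.10)/2 × 1 = 8.56
  [1.25→3.25]: (11.10+6.35)/2 × 2 = 17.45
  [3.25→4.25]: (6.35+4.50)/2 × 1 = 5.425
  Sum = 32.1875 µg/mL·h
transdermal patch tail: 4.50/0.348 = 12.931; AUC_ev,0→∞ = 32.1875 + 12.931 = 45.1185 µg/mL·h
F = (AUC_ev/D_ev)/(AUC_iv/D_iv) = (45.1185/100)/(162.364/100) = 0.451185/1.62364 = 0.2779

F = 0.278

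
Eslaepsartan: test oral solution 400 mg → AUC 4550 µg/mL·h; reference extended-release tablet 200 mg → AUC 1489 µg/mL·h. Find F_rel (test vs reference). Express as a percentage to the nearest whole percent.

F_rel = (AUC_test/D_test) / (AUC_ref/D_ref)
      = (4550/400) / (1489/200)
      = 11.375 / 7.445 = 1.5279 = 152.79%

F_rel = 153%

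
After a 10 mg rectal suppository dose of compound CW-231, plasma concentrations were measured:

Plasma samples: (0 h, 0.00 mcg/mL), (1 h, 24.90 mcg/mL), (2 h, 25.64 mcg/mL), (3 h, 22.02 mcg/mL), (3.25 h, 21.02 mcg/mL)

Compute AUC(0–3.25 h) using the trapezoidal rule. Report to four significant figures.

AUC = 66.93 mcg/mL·h

Trapezoidal AUC_0→3.25:
  [0→1]: (0.00+24.90)/2 × 1 = 12.45
  [1→2]: (24.90+25.64)/2 × 1 = 25.27
  [2→3]: (25.64+22.02)/2 × 1 = 23.83
  [3→3.25]: (22.02+21.02)/2 × 0.25 = 5.38
  Sum = 66.93 mcg/mL·h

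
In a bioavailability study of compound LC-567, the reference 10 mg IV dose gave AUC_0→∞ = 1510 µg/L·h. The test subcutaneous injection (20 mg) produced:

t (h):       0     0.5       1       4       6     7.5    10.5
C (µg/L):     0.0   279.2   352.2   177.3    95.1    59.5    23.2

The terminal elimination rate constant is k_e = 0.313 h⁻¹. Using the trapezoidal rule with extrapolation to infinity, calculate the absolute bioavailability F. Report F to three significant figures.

F = 0.533

Trapezoidal AUC_0→10.5 (subcutaneous injection):
  [0→0.5]: (0.0+279.2)/2 × 0.5 = 69.8
  [0.5→1]: (279.2+352.2)/2 × 0.5 = 157.85
  [1→4]: (352.2+177.3)/2 × 3 = 794.25
  [4→6]: (177.3+95.1)/2 × 2 = 272.4
  [6→7.5]: (95.1+59.5)/2 × 1.5 = 115.95
  [7.5→10.5]: (59.5+23.2)/2 × 3 = 124.05
  Sum = 1534.3 µg/L·h
Tail: C_last/k_e = 23.2/0.313 = 74.121
AUC_0→∞ (subcutaneous injection) = 1534.3 + 74.121 = 1608.421 µg/L·h
F = (AUC_ev/D_ev)/(AUC_iv/D_iv) = (1608.421/20)/(1510/10) = 80.42105/151 = 0.5326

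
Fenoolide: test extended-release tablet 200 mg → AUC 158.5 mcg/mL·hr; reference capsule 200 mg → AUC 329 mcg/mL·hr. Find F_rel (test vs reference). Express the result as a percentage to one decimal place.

F_rel = (AUC_test/D_test) / (AUC_ref/D_ref)
      = (158.5/200) / (329/200)
      = 0.7925 / 1.645 = 0.4818 = 48.18%

F_rel = 48.2%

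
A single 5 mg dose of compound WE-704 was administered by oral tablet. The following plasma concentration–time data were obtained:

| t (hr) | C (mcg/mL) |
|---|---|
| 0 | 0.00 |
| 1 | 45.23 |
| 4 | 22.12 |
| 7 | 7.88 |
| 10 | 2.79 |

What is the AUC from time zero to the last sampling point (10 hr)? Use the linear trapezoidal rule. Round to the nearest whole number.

Trapezoidal AUC_0→10:
  [0→1]: (0.00+45.23)/2 × 1 = 22.615
  [1→4]: (45.23+22.12)/2 × 3 = 101.025
  [4→7]: (22.12+7.88)/2 × 3 = 45.0
  [7→10]: (7.88+2.79)/2 × 3 = 16.005
  Sum = 184.645 mcg/mL·hr

AUC = 185 mcg/mL·hr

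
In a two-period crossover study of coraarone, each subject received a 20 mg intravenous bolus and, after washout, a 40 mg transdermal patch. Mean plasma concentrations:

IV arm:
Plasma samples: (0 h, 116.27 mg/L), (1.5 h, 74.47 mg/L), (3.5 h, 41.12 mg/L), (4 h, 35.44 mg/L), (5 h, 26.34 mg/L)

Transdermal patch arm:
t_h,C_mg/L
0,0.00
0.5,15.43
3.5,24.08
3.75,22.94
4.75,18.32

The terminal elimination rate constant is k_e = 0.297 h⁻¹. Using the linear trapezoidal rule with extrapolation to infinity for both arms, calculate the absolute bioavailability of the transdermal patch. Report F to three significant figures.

F = 0.190

Trapezoidal AUC_0→5 (IV):
  [0→1.5]: (116.27+74.47)/2 × 1.5 = 143.055
  [1.5→3.5]: (74.47+41.12)/2 × 2 = 115.59
  [3.5→4]: (41.12+35.44)/2 × 0.5 = 19.14
  [4→5]: (35.44+26.34)/2 × 1 = 30.89
  Sum = 308.675 mg/L·h
IV tail: 26.34/0.297 = 88.687; AUC_iv,0→∞ = 308.675 + 88.687 = 397.362 mg/L·h
Trapezoidal AUC_0→4.75 (transdermal patch):
  [0→0.5]: (0.00+15.43)/2 × 0.5 = 3.8575
  [0.5→3.5]: (15.43+24.08)/2 × 3 = 59.265
  [3.5→3.75]: (24.08+22.94)/2 × 0.25 = 5.8775
  [3.75→4.75]: (22.94+18.32)/2 × 1 = 20.63
  Sum = 89.63 mg/L·h
transdermal patch tail: 18.32/0.297 = 61.684; AUC_ev,0→∞ = 89.63 + 61.684 = 151.314 mg/L·h
F = (AUC_ev/D_ev)/(AUC_iv/D_iv) = (151.314/40)/(397.362/20) = 3.78285/19.8681 = 0.1904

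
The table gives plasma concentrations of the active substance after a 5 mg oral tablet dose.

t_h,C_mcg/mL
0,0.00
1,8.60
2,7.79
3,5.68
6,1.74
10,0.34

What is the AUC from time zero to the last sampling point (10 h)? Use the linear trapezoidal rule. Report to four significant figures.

Trapezoidal AUC_0→10:
  [0→1]: (0.00+8.60)/2 × 1 = 4.3
  [1→2]: (8.60+7.79)/2 × 1 = 8.195
  [2→3]: (7.79+5.68)/2 × 1 = 6.735
  [3→6]: (5.68+1.74)/2 × 3 = 11.13
  [6→10]: (1.74+0.34)/2 × 4 = 4.16
  Sum = 34.52 mcg/mL·h

AUC = 34.52 mcg/mL·h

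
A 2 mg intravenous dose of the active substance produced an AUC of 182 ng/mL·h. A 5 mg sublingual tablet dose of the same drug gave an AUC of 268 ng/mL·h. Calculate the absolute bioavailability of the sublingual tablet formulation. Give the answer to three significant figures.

F = (AUC_ev / D_ev) / (AUC_iv / D_iv)
  = (268/5) / (182/2)
  = 53.6 / 91 = 0.5890

F = 0.589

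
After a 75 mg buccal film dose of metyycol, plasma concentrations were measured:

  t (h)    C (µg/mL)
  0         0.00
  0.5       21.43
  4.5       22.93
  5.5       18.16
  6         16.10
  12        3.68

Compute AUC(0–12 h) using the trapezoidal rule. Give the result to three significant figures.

AUC = 183 µg/mL·h

Trapezoidal AUC_0→12:
  [0→0.5]: (0.00+21.43)/2 × 0.5 = 5.3575
  [0.5→4.5]: (21.43+22.93)/2 × 4 = 88.72
  [4.5→5.5]: (22.93+18.16)/2 × 1 = 20.545
  [5.5→6]: (18.16+16.10)/2 × 0.5 = 8.565
  [6→12]: (16.10+3.68)/2 × 6 = 59.34
  Sum = 182.5275 µg/mL·h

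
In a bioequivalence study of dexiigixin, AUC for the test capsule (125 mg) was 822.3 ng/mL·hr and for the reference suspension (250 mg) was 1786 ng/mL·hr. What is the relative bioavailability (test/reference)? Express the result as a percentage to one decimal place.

F_rel = (AUC_test/D_test) / (AUC_ref/D_ref)
      = (822.3/125) / (1786/250)
      = 6.5784 / 7.144 = 0.9208 = 92.08%

F_rel = 92.1%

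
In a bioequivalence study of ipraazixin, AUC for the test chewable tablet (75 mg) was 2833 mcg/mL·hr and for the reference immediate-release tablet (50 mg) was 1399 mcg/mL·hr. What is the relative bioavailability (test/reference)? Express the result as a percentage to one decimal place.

F_rel = 135.0%

F_rel = (AUC_test/D_test) / (AUC_ref/D_ref)
      = (2833/75) / (1399/50)
      = 37.7733 / 27.98 = 1.3500 = 135.00%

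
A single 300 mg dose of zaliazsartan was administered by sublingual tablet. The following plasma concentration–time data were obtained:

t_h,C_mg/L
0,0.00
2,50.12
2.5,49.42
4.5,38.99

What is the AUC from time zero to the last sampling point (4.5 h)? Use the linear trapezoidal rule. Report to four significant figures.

Trapezoidal AUC_0→4.5:
  [0→2]: (0.00+50.12)/2 × 2 = 50.12
  [2→2.5]: (50.12+49.42)/2 × 0.5 = 24.885
  [2.5→4.5]: (49.42+38.99)/2 × 2 = 88.41
  Sum = 163.415 mg/L·h

AUC = 163.4 mg/L·h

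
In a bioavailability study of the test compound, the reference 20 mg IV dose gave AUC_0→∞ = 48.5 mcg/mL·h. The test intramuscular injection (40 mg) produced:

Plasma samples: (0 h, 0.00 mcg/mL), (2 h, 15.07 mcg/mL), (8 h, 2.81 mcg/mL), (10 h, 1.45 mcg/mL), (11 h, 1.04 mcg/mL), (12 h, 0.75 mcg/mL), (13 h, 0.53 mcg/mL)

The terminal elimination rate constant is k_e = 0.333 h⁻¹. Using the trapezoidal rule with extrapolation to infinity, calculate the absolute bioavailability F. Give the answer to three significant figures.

F = 0.797

Trapezoidal AUC_0→13 (intramuscular injection):
  [0→2]: (0.00+15.07)/2 × 2 = 15.07
  [2→8]: (15.07+2.81)/2 × 6 = 53.64
  [8→10]: (2.81+1.45)/2 × 2 = 4.26
  [10→11]: (1.45+1.04)/2 × 1 = 1.245
  [11→12]: (1.04+0.75)/2 × 1 = 0.895
  [12→13]: (0.75+0.53)/2 × 1 = 0.64
  Sum = 75.75 mcg/mL·h
Tail: C_last/k_e = 0.53/0.333 = 1.592
AUC_0→∞ (intramuscular injection) = 75.75 + 1.592 = 77.342 mcg/mL·h
F = (AUC_ev/D_ev)/(AUC_iv/D_iv) = (77.342/40)/(48.5/20) = 1.93355/2.425 = 0.7973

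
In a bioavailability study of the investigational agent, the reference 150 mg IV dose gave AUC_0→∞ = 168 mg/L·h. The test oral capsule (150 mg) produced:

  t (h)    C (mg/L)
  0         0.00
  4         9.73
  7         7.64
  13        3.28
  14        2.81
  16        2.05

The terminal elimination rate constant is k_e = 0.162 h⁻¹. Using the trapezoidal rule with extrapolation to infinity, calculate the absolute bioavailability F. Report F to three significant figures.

Trapezoidal AUC_0→16 (oral capsule):
  [0→4]: (0.00+9.73)/2 × 4 = 19.46
  [4→7]: (9.73+7.64)/2 × 3 = 26.055
  [7→13]: (7.64+3.28)/2 × 6 = 32.76
  [13→14]: (3.28+2.81)/2 × 1 = 3.045
  [14→16]: (2.81+2.05)/2 × 2 = 4.86
  Sum = 86.18 mg/L·h
Tail: C_last/k_e = 2.05/0.162 = 12.654
AUC_0→∞ (oral capsule) = 86.18 + 12.654 = 98.834 mg/L·h
F = (AUC_ev/D_ev)/(AUC_iv/D_iv) = (98.834/150)/(168/150) = 0.658893/1.12 = 0.5883

F = 0.588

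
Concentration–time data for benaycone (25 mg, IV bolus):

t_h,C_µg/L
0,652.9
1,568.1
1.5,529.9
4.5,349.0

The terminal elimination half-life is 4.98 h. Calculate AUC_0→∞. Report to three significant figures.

AUC = 4710 µg/L·h

Trapezoidal AUC_0→4.5:
  [0→1]: (652.9+568.1)/2 × 1 = 610.5
  [1→1.5]: (568.1+529.9)/2 × 0.5 = 274.5
  [1.5→4.5]: (529.9+349.0)/2 × 3 = 1318.35
  Sum = 2203.35 µg/L·h
k_e = ln2 / t½ = 0.693147 / 4.98 = 0.1392 h^-1
Extrapolated tail: C_last / k_e = 349.0 / 0.1392 = 2507.184
AUC_0→∞ = 2203.35 + 2507.184 = 4710.534 µg/L·h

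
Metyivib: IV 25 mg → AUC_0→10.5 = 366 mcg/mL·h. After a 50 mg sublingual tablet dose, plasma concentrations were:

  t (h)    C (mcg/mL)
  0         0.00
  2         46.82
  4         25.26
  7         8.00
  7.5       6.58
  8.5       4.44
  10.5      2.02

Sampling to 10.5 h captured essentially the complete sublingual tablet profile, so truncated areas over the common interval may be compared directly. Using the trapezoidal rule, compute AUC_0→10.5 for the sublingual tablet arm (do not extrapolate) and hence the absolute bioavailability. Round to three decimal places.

F = 0.252

Trapezoidal AUC_0→10.5 (sublingual tablet):
  [0→2]: (0.00+46.82)/2 × 2 = 46.82
  [2→4]: (46.82+25.26)/2 × 2 = 72.08
  [4→7]: (25.26+8.00)/2 × 3 = 49.89
  [7→7.5]: (8.00+6.58)/2 × 0.5 = 3.645
  [7.5→8.5]: (6.58+4.44)/2 × 1 = 5.51
  [8.5→10.5]: (4.44+2.02)/2 × 2 = 6.46
  Sum = 184.405 mcg/mL·h
F = (AUC_ev/D_ev)/(AUC_iv/D_iv) = (184.405/50)/(366/25) = 3.6881/14.64 = 0.2519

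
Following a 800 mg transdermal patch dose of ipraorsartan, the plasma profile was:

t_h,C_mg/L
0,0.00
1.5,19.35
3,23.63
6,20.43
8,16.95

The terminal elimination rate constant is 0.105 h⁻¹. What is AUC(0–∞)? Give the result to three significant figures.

Trapezoidal AUC_0→8:
  [0→1.5]: (0.00+19.35)/2 × 1.5 = 14.5125
  [1.5→3]: (19.35+23.63)/2 × 1.5 = 32.235
  [3→6]: (23.63+20.43)/2 × 3 = 66.09
  [6→8]: (20.43+16.95)/2 × 2 = 37.38
  Sum = 150.2175 mg/L·h
Extrapolated tail: C_last / k_e = 16.95 / 0.105 = 161.429
AUC_0→∞ = 150.2175 + 161.429 = 311.6465 mg/L·h

AUC = 312 mg/L·h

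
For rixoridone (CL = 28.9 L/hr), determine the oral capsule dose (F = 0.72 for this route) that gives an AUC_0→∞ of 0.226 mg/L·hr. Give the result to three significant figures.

Dose = CL × AUC_0→∞ / F
     = 28.9 × 0.226 / 0.72 = 9.07139 mg

Dose = 9.07 mg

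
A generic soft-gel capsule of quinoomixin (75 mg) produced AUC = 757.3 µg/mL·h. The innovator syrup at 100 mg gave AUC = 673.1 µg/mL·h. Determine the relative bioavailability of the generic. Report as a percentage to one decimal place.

F_rel = (AUC_test/D_test) / (AUC_ref/D_ref)
      = (757.3/75) / (673.1/100)
      = 10.0973 / 6.731 = 1.5001 = 150.01%

F_rel = 150.0%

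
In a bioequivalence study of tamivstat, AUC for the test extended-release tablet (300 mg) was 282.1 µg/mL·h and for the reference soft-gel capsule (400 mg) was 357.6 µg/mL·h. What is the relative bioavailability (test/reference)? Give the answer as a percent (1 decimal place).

F_rel = (AUC_test/D_test) / (AUC_ref/D_ref)
      = (282.1/300) / (357.6/400)
      = 0.940333 / 0.894 = 1.0518 = 105.18%

F_rel = 105.2%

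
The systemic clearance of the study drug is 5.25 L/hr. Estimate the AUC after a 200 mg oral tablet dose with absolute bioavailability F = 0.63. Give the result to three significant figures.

AUC_0→∞ = F × Dose / CL
        = 0.63 × 200 / 5.25 = 24 mg/L·hr

AUC = 24.0 mg/L·hr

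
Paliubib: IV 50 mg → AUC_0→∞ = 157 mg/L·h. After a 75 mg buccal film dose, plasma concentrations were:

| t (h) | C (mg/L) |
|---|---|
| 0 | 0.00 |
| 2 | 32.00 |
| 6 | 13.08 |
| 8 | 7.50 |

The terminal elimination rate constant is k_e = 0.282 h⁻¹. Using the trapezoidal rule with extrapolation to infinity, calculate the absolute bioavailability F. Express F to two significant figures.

Trapezoidal AUC_0→8 (buccal film):
  [0→2]: (0.00+32.00)/2 × 2 = 32.0
  [2→6]: (32.00+13.08)/2 × 4 = 90.16
  [6→8]: (13.08+7.50)/2 × 2 = 20.58
  Sum = 142.74 mg/L·h
Tail: C_last/k_e = 7.50/0.282 = 26.596
AUC_0→∞ (buccal film) = 142.74 + 26.596 = 169.336 mg/L·h
F = (AUC_ev/D_ev)/(AUC_iv/D_iv) = (169.336/75)/(157/50) = 2.25781/3.14 = 0.7190

F = 0.72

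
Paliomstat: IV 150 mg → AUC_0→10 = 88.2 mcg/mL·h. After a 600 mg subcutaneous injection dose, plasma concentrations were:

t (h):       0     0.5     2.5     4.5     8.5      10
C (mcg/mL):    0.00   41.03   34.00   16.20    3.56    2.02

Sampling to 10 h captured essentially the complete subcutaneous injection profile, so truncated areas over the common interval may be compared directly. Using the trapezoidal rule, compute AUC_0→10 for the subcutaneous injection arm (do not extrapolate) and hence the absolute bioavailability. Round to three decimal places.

F = 0.508

Trapezoidal AUC_0→10 (subcutaneous injection):
  [0→0.5]: (0.00+41.03)/2 × 0.5 = 10.2575
  [0.5→2.5]: (41.03+34.00)/2 × 2 = 75.03
  [2.5→4.5]: (34.00+16.20)/2 × 2 = 50.2
  [4.5→8.5]: (16.20+3.56)/2 × 4 = 39.52
  [8.5→10]: (3.56+2.02)/2 × 1.5 = 4.185
  Sum = 179.1925 mcg/mL·h
F = (AUC_ev/D_ev)/(AUC_iv/D_iv) = (179.1925/600)/(88.2/150) = 0.298654/0.588 = 0.5079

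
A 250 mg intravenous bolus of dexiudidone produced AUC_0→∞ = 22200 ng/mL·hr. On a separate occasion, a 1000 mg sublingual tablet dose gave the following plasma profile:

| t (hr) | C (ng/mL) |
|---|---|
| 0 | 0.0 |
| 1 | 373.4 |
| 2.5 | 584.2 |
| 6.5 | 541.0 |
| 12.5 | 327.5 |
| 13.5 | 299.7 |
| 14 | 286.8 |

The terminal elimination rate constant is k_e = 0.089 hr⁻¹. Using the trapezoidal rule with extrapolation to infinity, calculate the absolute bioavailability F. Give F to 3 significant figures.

Trapezoidal AUC_0→14 (sublingual tablet):
  [0→1]: (0.0+373.4)/2 × 1 = 186.7
  [1→2.5]: (373.4+584.2)/2 × 1.5 = 718.2
  [2.5→6.5]: (584.2+541.0)/2 × 4 = 2250.4
  [6.5→12.5]: (541.0+327.5)/2 × 6 = 2605.5
  [12.5→13.5]: (327.5+299.7)/2 × 1 = 313.6
  [13.5→14]: (299.7+286.8)/2 × 0.5 = 146.625
  Sum = 6221.025 ng/mL·hr
Tail: C_last/k_e = 286.8/0.089 = 3222.472
AUC_0→∞ (sublingual tablet) = 6221.025 + 3222.472 = 9443.497 ng/mL·hr
F = (AUC_ev/D_ev)/(AUC_iv/D_iv) = (9443.497/1000)/(22200/250) = 9.443497/88.8 = 0.1063

F = 0.106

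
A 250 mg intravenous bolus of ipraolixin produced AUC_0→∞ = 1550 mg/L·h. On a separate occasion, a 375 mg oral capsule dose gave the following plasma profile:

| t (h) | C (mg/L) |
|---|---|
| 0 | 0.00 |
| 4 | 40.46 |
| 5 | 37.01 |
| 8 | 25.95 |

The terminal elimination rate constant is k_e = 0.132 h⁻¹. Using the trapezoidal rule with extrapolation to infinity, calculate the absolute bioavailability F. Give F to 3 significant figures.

F = 0.177

Trapezoidal AUC_0→8 (oral capsule):
  [0→4]: (0.00+40.46)/2 × 4 = 80.92
  [4→5]: (40.46+37.01)/2 × 1 = 38.735
  [5→8]: (37.01+25.95)/2 × 3 = 94.44
  Sum = 214.095 mg/L·h
Tail: C_last/k_e = 25.95/0.132 = 196.591
AUC_0→∞ (oral capsule) = 214.095 + 196.591 = 410.686 mg/L·h
F = (AUC_ev/D_ev)/(AUC_iv/D_iv) = (410.686/375)/(1550/250) = 1.09516/6.2 = 0.1766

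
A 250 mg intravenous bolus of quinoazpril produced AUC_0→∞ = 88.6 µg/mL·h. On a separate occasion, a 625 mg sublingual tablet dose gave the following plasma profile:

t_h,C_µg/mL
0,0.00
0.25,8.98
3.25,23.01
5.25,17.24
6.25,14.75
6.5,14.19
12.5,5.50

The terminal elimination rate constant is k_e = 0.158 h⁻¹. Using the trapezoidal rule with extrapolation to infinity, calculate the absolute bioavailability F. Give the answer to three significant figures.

F = 0.916

Trapezoidal AUC_0→12.5 (sublingual tablet):
  [0→0.25]: (0.00+8.98)/2 × 0.25 = 1.1225
  [0.25→3.25]: (8.98+23.01)/2 × 3 = 47.985
  [3.25→5.25]: (23.01+17.24)/2 × 2 = 40.25
  [5.25→6.25]: (17.24+14.75)/2 × 1 = 15.995
  [6.25→6.5]: (14.75+14.19)/2 × 0.25 = 3.6175
  [6.5→12.5]: (14.19+5.50)/2 × 6 = 59.07
  Sum = 168.04 µg/mL·h
Tail: C_last/k_e = 5.50/0.158 = 34.810
AUC_0→∞ (sublingual tablet) = 168.04 + 34.810 = 202.85 µg/mL·h
F = (AUC_ev/D_ev)/(AUC_iv/D_iv) = (202.85/625)/(88.6/250) = 0.32456/0.3544 = 0.9158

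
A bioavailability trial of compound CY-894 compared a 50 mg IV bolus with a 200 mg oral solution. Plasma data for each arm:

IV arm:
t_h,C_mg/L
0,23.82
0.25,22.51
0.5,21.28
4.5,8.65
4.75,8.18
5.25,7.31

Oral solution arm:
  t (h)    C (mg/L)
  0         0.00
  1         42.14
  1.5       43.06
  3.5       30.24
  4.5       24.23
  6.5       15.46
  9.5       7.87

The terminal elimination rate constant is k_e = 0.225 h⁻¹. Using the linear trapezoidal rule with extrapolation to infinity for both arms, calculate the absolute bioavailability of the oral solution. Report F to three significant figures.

F = 0.576

Trapezoidal AUC_0→5.25 (IV):
  [0→0.25]: (23.82+22.51)/2 × 0.25 = 5.79125
  [0.25→0.5]: (22.51+21.28)/2 × 0.25 = 5.47375
  [0.5→4.5]: (21.28+8.65)/2 × 4 = 59.86
  [4.5→4.75]: (8.65+8.18)/2 × 0.25 = 2.10375
  [4.75→5.25]: (8.18+7.31)/2 × 0.5 = 3.8725
  Sum = 77.10125 mg/L·h
IV tail: 7.31/0.225 = 32.489; AUC_iv,0→∞ = 77.10125 + 32.489 = 109.59025 mg/L·h
Trapezoidal AUC_0→9.5 (oral solution):
  [0→1]: (0.00+42.14)/2 × 1 = 21.07
  [1→1.5]: (42.14+43.06)/2 × 0.5 = 21.3
  [1.5→3.5]: (43.06+30.24)/2 × 2 = 73.3
  [3.5→4.5]: (30.24+24.23)/2 × 1 = 27.235
  [4.5→6.5]: (24.23+15.46)/2 × 2 = 39.69
  [6.5→9.5]: (15.46+7.87)/2 × 3 = 34.995
  Sum = 217.59 mg/L·h
oral solution tail: 7.87/0.225 = 34.978; AUC_ev,0→∞ = 217.59 + 34.978 = 252.568 mg/L·h
F = (AUC_ev/D_ev)/(AUC_iv/D_iv) = (252.568/200)/(109.59025/50) = 1.26284/2.191805 = 0.5762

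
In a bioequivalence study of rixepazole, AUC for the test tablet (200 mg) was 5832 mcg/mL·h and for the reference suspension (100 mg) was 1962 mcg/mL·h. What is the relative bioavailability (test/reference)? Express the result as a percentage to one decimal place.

F_rel = 148.6%

F_rel = (AUC_test/D_test) / (AUC_ref/D_ref)
      = (5832/200) / (1962/100)
      = 29.16 / 19.62 = 1.4862 = 148.62%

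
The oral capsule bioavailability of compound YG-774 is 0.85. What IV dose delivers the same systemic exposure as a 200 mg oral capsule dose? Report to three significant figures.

D_iv = 170 mg

Systemic exposure from an extravascular dose = F × D_ev, so the equivalent IV dose is F × D_ev.
D_iv = F × D_ev = 0.85 × 200 = 170 mg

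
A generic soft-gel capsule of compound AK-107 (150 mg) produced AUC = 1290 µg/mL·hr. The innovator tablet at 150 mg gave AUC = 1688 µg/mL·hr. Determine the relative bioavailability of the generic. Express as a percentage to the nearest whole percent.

F_rel = 76%

F_rel = (AUC_test/D_test) / (AUC_ref/D_ref)
      = (1290/150) / (1688/150)
      = 8.6 / 11.2533 = 0.7642 = 76.42%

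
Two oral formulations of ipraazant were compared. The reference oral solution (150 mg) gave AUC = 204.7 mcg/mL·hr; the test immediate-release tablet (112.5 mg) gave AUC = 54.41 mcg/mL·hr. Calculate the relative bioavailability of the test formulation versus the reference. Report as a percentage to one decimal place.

F_rel = 35.4%

F_rel = (AUC_test/D_test) / (AUC_ref/D_ref)
      = (54.41/112.5) / (204.7/150)
      = 0.483644 / 1.36467 = 0.3544 = 35.44%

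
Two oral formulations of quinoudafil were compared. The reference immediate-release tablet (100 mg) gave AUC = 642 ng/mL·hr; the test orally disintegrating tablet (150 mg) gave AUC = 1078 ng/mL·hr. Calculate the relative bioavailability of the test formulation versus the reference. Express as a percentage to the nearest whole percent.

F_rel = 112%

F_rel = (AUC_test/D_test) / (AUC_ref/D_ref)
      = (1078/150) / (642/100)
      = 7.18667 / 6.42 = 1.1194 = 111.94%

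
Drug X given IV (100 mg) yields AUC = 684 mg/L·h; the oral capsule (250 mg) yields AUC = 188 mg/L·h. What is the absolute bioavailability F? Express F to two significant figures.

F = 0.11

F = (AUC_ev / D_ev) / (AUC_iv / D_iv)
  = (188/250) / (684/100)
  = 0.752 / 6.84 = 0.1099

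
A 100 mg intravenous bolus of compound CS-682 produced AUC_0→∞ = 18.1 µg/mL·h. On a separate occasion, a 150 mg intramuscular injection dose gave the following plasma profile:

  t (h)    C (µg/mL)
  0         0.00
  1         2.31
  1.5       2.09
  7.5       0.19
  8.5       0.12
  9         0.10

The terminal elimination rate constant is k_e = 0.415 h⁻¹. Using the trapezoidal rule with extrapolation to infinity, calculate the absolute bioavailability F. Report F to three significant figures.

F = 0.352

Trapezoidal AUC_0→9 (intramuscular injection):
  [0→1]: (0.00+2.31)/2 × 1 = 1.155
  [1→1.5]: (2.31+2.09)/2 × 0.5 = 1.1
  [1.5→7.5]: (2.09+0.19)/2 × 6 = 6.84
  [7.5→8.5]: (0.19+0.12)/2 × 1 = 0.155
  [8.5→9]: (0.12+0.10)/2 × 0.5 = 0.055
  Sum = 9.305 µg/mL·h
Tail: C_last/k_e = 0.10/0.415 = 0.241
AUC_0→∞ (intramuscular injection) = 9.305 + 0.241 = 9.546 µg/mL·h
F = (AUC_ev/D_ev)/(AUC_iv/D_iv) = (9.546/150)/(18.1/100) = 0.06364/0.181 = 0.3516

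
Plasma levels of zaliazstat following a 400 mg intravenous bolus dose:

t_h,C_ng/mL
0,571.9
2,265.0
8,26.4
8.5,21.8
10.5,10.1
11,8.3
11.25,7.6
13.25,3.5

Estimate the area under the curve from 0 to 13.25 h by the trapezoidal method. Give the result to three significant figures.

AUC = 1770 ng/mL·h

Trapezoidal AUC_0→13.25:
  [0→2]: (571.9+265.0)/2 × 2 = 836.9
  [2→8]: (265.0+26.4)/2 × 6 = 874.2
  [8→8.5]: (26.4+21.8)/2 × 0.5 = 12.05
  [8.5→10.5]: (21.8+10.1)/2 × 2 = 31.9
  [10.5→11]: (10.1+8.3)/2 × 0.5 = 4.6
  [11→11.25]: (8.3+7.6)/2 × 0.25 = 1.9875
  [11.25→13.25]: (7.6+3.5)/2 × 2 = 11.1
  Sum = 1772.7375 ng/mL·h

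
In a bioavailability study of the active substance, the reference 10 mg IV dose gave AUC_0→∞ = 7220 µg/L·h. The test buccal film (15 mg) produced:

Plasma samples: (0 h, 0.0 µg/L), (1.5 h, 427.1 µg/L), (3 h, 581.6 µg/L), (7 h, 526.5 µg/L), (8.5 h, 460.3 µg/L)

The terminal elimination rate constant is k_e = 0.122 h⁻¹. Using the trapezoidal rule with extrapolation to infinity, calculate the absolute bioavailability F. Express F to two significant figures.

Trapezoidal AUC_0→8.5 (buccal film):
  [0→1.5]: (0.0+427.1)/2 × 1.5 = 320.325
  [1.5→3]: (427.1+581.6)/2 × 1.5 = 756.525
  [3→7]: (581.6+526.5)/2 × 4 = 2216.2
  [7→8.5]: (526.5+460.3)/2 × 1.5 = 740.1
  Sum = 4033.15 µg/L·h
Tail: C_last/k_e = 460.3/0.122 = 3772.951
AUC_0→∞ (buccal film) = 4033.15 + 3772.951 = 7806.101 µg/L·h
F = (AUC_ev/D_ev)/(AUC_iv/D_iv) = (7806.101/15)/(7220/10) = 520.407/722 = 0.7208

F = 0.72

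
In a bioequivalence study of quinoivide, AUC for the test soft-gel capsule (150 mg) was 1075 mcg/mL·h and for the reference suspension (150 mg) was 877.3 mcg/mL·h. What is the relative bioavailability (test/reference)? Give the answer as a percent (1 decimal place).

F_rel = 122.5%

F_rel = (AUC_test/D_test) / (AUC_ref/D_ref)
      = (1075/150) / (877.3/150)
      = 7.16667 / 5.84867 = 1.2254 = 122.54%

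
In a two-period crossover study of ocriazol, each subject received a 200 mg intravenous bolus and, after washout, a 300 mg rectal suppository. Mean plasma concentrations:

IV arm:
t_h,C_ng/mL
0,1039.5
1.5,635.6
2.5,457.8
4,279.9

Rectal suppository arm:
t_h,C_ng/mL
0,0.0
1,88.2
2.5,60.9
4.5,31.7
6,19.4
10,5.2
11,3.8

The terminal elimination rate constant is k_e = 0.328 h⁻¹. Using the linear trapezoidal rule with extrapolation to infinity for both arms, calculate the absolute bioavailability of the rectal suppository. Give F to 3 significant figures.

F = 0.0731

Trapezoidal AUC_0→4 (IV):
  [0→1.5]: (1039.5+635.6)/2 × 1.5 = 1256.325
  [1.5→2.5]: (635.6+457.8)/2 × 1 = 546.7
  [2.5→4]: (457.8+279.9)/2 × 1.5 = 553.275
  Sum = 2356.3 ng/mL·h
IV tail: 279.9/0.328 = 853.354; AUC_iv,0→∞ = 2356.3 + 853.354 = 3209.654 ng/mL·h
Trapezoidal AUC_0→11 (rectal suppository):
  [0→1]: (0.0+88.2)/2 × 1 = 44.1
  [1→2.5]: (88.2+60.9)/2 × 1.5 = 111.825
  [2.5→4.5]: (60.9+31.7)/2 × 2 = 92.6
  [4.5→6]: (31.7+19.4)/2 × 1.5 = 38.325
  [6→10]: (19.4+5.2)/2 × 4 = 49.2
  [10→11]: (5.2+3.8)/2 × 1 = 4.5
  Sum = 340.55 ng/mL·h
rectal suppository tail: 3.8/0.328 = 11.585; AUC_ev,0→∞ = 340.55 + 11.585 = 352.135 ng/mL·h
F = (AUC_ev/D_ev)/(AUC_iv/D_iv) = (352.135/300)/(3209.654/200) = 1.17378/16.04827 = 0.0731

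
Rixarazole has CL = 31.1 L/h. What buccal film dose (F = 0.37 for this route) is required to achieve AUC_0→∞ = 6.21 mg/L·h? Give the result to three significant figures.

Dose = 522 mg

Dose = CL × AUC_0→∞ / F
     = 31.1 × 6.21 / 0.37 = 521.976 mg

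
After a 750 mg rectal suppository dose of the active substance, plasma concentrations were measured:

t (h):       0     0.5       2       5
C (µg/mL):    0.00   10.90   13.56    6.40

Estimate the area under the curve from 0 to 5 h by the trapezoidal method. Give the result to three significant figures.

Trapezoidal AUC_0→5:
  [0→0.5]: (0.00+10.90)/2 × 0.5 = 2.725
  [0.5→2]: (10.90+13.56)/2 × 1.5 = 18.345
  [2→5]: (13.56+6.40)/2 × 3 = 29.94
  Sum = 51.01 µg/mL·h

AUC = 51.0 µg/mL·h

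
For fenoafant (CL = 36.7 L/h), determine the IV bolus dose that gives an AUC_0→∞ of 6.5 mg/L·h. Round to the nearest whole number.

Dose_iv = CL × AUC_0→∞
     = 36.7 × 6.5 = 238.55 mg

Dose = 239 mg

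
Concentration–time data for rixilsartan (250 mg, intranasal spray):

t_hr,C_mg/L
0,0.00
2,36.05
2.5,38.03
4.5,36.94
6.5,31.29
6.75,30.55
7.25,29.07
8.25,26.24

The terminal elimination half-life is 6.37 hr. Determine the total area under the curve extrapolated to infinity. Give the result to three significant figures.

Trapezoidal AUC_0→8.25:
  [0→2]: (0.00+36.05)/2 × 2 = 36.05
  [2→2.5]: (36.05+38.03)/2 × 0.5 = 18.52
  [2.5→4.5]: (38.03+36.94)/2 × 2 = 74.97
  [4.5→6.5]: (36.94+31.29)/2 × 2 = 68.23
  [6.5→6.75]: (31.29+30.55)/2 × 0.25 = 7.73
  [6.75→7.25]: (30.55+29.07)/2 × 0.5 = 14.905
  [7.25→8.25]: (29.07+26.24)/2 × 1 = 27.655
  Sum = 248.06 mg/L·hr
k_e = ln2 / t½ = 0.693147 / 6.37 = 0.1088 hr^-1
Extrapolated tail: C_last / k_e = 26.24 / 0.1088 = 241.176
AUC_0→∞ = 248.06 + 241.176 = 489.236 mg/L·hr

AUC = 489 mg/L·hr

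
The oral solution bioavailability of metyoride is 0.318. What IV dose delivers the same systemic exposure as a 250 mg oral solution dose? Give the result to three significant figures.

D_iv = 79.5 mg

Systemic exposure from an extravascular dose = F × D_ev, so the equivalent IV dose is F × D_ev.
D_iv = F × D_ev = 0.318 × 250 = 79.5 mg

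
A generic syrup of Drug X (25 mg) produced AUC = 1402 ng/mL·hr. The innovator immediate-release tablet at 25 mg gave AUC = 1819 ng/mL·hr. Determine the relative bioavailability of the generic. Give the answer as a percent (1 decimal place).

F_rel = 77.1%

F_rel = (AUC_test/D_test) / (AUC_ref/D_ref)
      = (1402/25) / (1819/25)
      = 56.08 / 72.76 = 0.7708 = 77.08%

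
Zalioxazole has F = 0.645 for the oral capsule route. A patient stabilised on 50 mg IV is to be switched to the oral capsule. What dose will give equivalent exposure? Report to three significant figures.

For equal systemic exposure: F × D_ev = D_iv
D_ev = D_iv / F = 50 / 0.645 = 77.5194 mg

D_oral = 77.5 mg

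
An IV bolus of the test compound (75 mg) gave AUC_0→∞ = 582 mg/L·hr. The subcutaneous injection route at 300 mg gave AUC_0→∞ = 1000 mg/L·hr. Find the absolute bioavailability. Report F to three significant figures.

F = (AUC_ev / D_ev) / (AUC_iv / D_iv)
  = (1000/300) / (582/75)
  = 3.33333 / 7.76 = 0.4296

F = 0.430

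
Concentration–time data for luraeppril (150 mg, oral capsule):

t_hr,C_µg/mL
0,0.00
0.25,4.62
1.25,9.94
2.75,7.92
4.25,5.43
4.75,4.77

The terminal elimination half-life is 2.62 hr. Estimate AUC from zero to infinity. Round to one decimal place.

Trapezoidal AUC_0→4.75:
  [0→0.25]: (0.00+4.62)/2 × 0.25 = 0.5775
  [0.25→1.25]: (4.62+9.94)/2 × 1 = 7.28
  [1.25→2.75]: (9.94+7.92)/2 × 1.5 = 13.395
  [2.75→4.25]: (7.92+5.43)/2 × 1.5 = 10.0125
  [4.25→4.75]: (5.43+4.77)/2 × 0.5 = 2.55
  Sum = 33.815 µg/mL·hr
k_e = ln2 / t½ = 0.693147 / 2.62 = 0.2646 hr^-1
Extrapolated tail: C_last / k_e = 4.77 / 0.2646 = 18.027
AUC_0→∞ = 33.815 + 18.027 = 51.842 µg/mL·hr

AUC = 51.8 µg/mL·hr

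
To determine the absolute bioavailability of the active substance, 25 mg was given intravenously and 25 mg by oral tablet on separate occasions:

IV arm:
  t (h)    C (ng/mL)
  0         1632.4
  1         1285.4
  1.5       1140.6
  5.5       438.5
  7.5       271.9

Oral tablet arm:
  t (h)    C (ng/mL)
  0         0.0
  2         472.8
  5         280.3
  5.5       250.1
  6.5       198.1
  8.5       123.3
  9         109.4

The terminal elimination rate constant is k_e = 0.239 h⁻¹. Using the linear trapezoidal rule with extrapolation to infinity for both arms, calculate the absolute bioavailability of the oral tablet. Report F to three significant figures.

Trapezoidal AUC_0→7.5 (IV):
  [0→1]: (1632.4+1285.4)/2 × 1 = 1458.9
  [1→1.5]: (1285.4+1140.6)/2 × 0.5 = 606.5
  [1.5→5.5]: (1140.6+438.5)/2 × 4 = 3158.2
  [5.5→7.5]: (438.5+271.9)/2 × 2 = 710.4
  Sum = 5934.0 ng/mL·h
IV tail: 271.9/0.239 = 1137.657; AUC_iv,0→∞ = 5934.0 + 1137.657 = 7071.657 ng/mL·h
Trapezoidal AUC_0→9 (oral tablet):
  [0→2]: (0.0+472.8)/2 × 2 = 472.8
  [2→5]: (472.8+280.3)/2 × 3 = 1129.65
  [5→5.5]: (280.3+250.1)/2 × 0.5 = 132.6
  [5.5→6.5]: (250.1+198.1)/2 × 1 = 224.1
  [6.5→8.5]: (198.1+123.3)/2 × 2 = 321.4
  [8.5→9]: (123.3+109.4)/2 × 0.5 = 58.175
  Sum = 2338.725 ng/mL·h
oral tablet tail: 109.4/0.239 = 457.741; AUC_ev,0→∞ = 2338.725 + 457.741 = 2796.466 ng/mL·h
F = (AUC_ev/D_ev)/(AUC_iv/D_iv) = (2796.466/25)/(7071.657/25) = 111.85864/282.86628 = 0.3954

F = 0.395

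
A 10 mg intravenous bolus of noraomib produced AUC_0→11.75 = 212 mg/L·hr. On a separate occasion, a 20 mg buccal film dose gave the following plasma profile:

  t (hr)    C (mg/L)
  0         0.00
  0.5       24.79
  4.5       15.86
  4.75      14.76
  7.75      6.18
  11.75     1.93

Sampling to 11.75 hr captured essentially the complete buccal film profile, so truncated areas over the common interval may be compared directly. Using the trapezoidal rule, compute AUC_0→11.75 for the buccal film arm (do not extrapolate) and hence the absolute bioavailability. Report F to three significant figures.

Trapezoidal AUC_0→11.75 (buccal film):
  [0→0.5]: (0.00+24.79)/2 × 0.5 = 6.1975
  [0.5→4.5]: (24.79+15.86)/2 × 4 = 81.3
  [4.5→4.75]: (15.86+14.76)/2 × 0.25 = 3.8275
  [4.75→7.75]: (14.76+6.18)/2 × 3 = 31.41
  [7.75→11.75]: (6.18+1.93)/2 × 4 = 16.22
  Sum = 138.955 mg/L·hr
F = (AUC_ev/D_ev)/(AUC_iv/D_iv) = (138.955/20)/(212/10) = 6.94775/21.2 = 0.3277

F = 0.328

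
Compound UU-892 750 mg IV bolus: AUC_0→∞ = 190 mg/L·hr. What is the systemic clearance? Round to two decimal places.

CL = 3.95 L/hr

CL = Dose_iv / AUC_0→∞
   = 750 / 190 = 3.94737 L/hr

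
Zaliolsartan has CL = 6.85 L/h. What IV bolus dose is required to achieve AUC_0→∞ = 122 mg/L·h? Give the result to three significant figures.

Dose = 836 mg

Dose_iv = CL × AUC_0→∞
     = 6.85 × 122 = 835.7 mg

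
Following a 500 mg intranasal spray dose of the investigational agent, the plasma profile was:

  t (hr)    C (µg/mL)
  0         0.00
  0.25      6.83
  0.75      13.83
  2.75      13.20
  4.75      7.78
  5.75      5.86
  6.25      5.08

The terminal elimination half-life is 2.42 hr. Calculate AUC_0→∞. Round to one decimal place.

AUC = 81.3 µg/mL·hr

Trapezoidal AUC_0→6.25:
  [0→0.25]: (0.00+6.83)/2 × 0.25 = 0.85375
  [0.25→0.75]: (6.83+13.83)/2 × 0.5 = 5.165
  [0.75→2.75]: (13.83+13.20)/2 × 2 = 27.03
  [2.75→4.75]: (13.20+7.78)/2 × 2 = 20.98
  [4.75→5.75]: (7.78+5.86)/2 × 1 = 6.82
  [5.75→6.25]: (5.86+5.08)/2 × 0.5 = 2.735
  Sum = 63.58375 µg/mL·hr
k_e = ln2 / t½ = 0.693147 / 2.42 = 0.2864 hr^-1
Extrapolated tail: C_last / k_e = 5.08 / 0.2864 = 17.737
AUC_0→∞ = 63.58375 + 17.737 = 81.32075 µg/mL·hr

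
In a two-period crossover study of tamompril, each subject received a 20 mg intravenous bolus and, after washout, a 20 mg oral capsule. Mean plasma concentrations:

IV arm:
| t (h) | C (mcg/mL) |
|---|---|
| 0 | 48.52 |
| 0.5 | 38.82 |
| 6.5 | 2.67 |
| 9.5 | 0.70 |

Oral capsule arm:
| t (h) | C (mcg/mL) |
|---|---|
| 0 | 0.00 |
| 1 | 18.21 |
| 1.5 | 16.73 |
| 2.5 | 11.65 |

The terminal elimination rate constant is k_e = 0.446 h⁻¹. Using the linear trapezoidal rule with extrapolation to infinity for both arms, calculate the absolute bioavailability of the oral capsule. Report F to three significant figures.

F = 0.380

Trapezoidal AUC_0→9.5 (IV):
  [0→0.5]: (48.52+38.82)/2 × 0.5 = 21.835
  [0.5→6.5]: (38.82+2.67)/2 × 6 = 124.47
  [6.5→9.5]: (2.67+0.70)/2 × 3 = 5.055
  Sum = 151.36 mcg/mL·h
IV tail: 0.70/0.446 = 1.570; AUC_iv,0→∞ = 151.36 + 1.570 = 152.93 mcg/mL·h
Trapezoidal AUC_0→2.5 (oral capsule):
  [0→1]: (0.00+18.21)/2 × 1 = 9.105
  [1→1.5]: (18.21+16.73)/2 × 0.5 = 8.735
  [1.5→2.5]: (16.73+11.65)/2 × 1 = 14.19
  Sum = 32.03 mcg/mL·h
oral capsule tail: 11.65/0.446 = 26.121; AUC_ev,0→∞ = 32.03 + 26.121 = 58.151 mcg/mL·h
F = (AUC_ev/D_ev)/(AUC_iv/D_iv) = (58.151/20)/(152.93/20) = 2.90755/7.6465 = 0.3802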